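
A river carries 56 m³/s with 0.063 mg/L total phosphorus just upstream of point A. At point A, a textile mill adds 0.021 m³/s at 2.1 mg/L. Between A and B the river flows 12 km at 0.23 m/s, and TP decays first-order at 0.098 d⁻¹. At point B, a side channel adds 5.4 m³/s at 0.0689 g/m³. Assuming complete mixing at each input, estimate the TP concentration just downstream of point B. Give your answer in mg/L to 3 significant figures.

After input A: C = (56·0.063 + 0.021·2.1) / 56.02 = 0.06376 mg/L.
Over the 12 km reach to input B (t = 5.217e+04 s = 0.6039 d), decay gives C = 0.06376·exp(−0.098·0.6039) = 0.0601 mg/L.
After input B: C = (56.02·0.0601 + 5.4·0.0689) / 61.42 = 0.06087 mg/L.

0.0609 mg/L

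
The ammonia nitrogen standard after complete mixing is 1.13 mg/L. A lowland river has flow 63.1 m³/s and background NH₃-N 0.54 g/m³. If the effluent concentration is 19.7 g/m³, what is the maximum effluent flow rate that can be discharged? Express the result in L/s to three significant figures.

2000 L/s

Mass balance at complete mixing: C_std·(Q_w + Q_r) = Q_w·C_e + Q_r·C_b.
Rearranging, Q_w = Q_r·(C_std − C_b)/(C_e − C_std) = 63.1·(1.13 − 0.54) / (19.7 − 1.13) = 2.005 m³/s.
= 2005 L/s.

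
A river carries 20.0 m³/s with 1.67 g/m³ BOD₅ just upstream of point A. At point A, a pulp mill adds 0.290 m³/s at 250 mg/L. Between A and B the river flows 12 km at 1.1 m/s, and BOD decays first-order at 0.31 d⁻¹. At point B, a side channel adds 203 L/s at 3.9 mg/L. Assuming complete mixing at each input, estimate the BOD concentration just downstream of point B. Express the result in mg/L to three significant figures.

5.01 mg/L

After input A: C = (20·1.67 + 0.29·250) / 20.29 = 5.219 mg/L.
Over the 12 km reach to input B (t = 1.091e+04 s = 0.1263 d), decay gives C = 5.219·exp(−0.31·0.1263) = 5.019 mg/L.
203 L/s = 0.203 m³/s.
After input B: C = (20.29·5.019 + 0.203·3.9) / 20.49 = 5.008 mg/L.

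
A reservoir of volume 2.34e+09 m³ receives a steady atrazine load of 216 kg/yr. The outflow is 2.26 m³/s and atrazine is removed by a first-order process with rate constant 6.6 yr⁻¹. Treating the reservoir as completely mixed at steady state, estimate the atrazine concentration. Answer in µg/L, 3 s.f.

Outflow Q = 2.26 m³/s × 3.156e+07 s/yr = 7.132e+07 m³/yr.
Steady-state CSTR mass balance: W = Q·C + k·V·C, so C = W/(Q + kV).
Q + kV = 7.132e+07 + 6.6·2.34e+09 = 1.552e+10 m³/yr.
C = 216/1.552e+10 = 1.392e-08 kg/m³ = 1.392e-05 mg/L = 0.01392 µg/L.

0.0139 µg/L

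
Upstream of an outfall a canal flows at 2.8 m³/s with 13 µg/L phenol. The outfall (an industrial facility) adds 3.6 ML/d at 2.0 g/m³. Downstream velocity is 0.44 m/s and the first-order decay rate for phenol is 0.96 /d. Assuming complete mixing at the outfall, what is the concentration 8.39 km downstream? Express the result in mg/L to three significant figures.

3.6 ML/d = 0.04167 m³/s.
13 µg/L = 0.013 mg/L.
After complete mixing, C₀ = (0.04167·2 + 2.8·0.013) / 2.842 = 0.04213 mg/L.
Travel time t = 8390 m / 0.44 m/s = 1.907e+04 s = 0.2207 d.
C = 0.04213·exp(−0.96·0.2207) = 0.04213·0.8091 = 0.03409 mg/L.

0.0341 mg/L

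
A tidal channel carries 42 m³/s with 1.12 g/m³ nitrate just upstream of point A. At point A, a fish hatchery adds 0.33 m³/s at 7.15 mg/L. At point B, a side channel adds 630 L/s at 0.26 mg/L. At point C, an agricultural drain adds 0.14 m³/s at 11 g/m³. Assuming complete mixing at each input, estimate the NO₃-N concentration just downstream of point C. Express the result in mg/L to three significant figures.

1.19 mg/L

After input A: C = (42·1.12 + 0.33·7.15) / 42.33 = 1.167 mg/L.
630 L/s = 0.63 m³/s.
After input B: C = (42.33·1.167 + 0.63·0.26) / 42.96 = 1.154 mg/L.
After input C: C = (42.96·1.154 + 0.14·11) / 43.1 = 1.186 mg/L.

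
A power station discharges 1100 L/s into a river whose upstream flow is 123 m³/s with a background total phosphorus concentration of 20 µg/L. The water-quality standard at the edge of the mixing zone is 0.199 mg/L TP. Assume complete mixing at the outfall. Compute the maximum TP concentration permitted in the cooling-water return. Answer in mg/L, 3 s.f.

20.2 mg/L

1100 L/s = 1.1 m³/s.
20 µg/L = 0.02 mg/L.
Mass balance: 0.199·124.1 = 1.1·Cₑ + 123·0.02.
Cₑ = (24.7 − 2.46) / 1.1 = 20.21 mg/L.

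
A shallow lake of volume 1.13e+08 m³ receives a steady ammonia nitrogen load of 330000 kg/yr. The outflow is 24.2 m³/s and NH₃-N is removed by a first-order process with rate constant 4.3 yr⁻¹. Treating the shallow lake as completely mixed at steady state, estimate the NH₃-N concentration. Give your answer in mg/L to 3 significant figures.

Outflow Q = 24.2 m³/s × 3.156e+07 s/yr = 7.637e+08 m³/yr.
Steady-state CSTR mass balance: W = Q·C + k·V·C, so C = W/(Q + kV).
Q + kV = 7.637e+08 + 4.3·1.13e+08 = 1.25e+09 m³/yr.
C = 330000/1.25e+09 = 0.0002641 kg/m³ = 0.2641 mg/L.

0.264 mg/L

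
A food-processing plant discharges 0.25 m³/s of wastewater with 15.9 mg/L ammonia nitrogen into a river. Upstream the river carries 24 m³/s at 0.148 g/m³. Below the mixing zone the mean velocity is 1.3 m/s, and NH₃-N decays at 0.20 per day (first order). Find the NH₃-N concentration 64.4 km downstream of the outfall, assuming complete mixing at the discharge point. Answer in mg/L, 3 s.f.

After complete mixing, C₀ = (0.25·15.9 + 24·0.148) / 24.25 = 0.3104 mg/L.
Travel time t = 6.44e+04 m / 1.3 m/s = 4.954e+04 s = 0.5734 d.
C = 0.3104·exp(−0.20·0.5734) = 0.3104·0.8917 = 0.2768 mg/L.

0.277 mg/L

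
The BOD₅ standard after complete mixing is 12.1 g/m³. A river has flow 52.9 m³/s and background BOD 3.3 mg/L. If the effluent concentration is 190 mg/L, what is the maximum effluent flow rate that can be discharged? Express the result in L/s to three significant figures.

2620 L/s

Mass balance at complete mixing: C_std·(Q_w + Q_r) = Q_w·C_e + Q_r·C_b.
Rearranging, Q_w = Q_r·(C_std − C_b)/(C_e − C_std) = 52.9·(12.1 − 3.3) / (190 − 12.1) = 2.617 m³/s.
= 2617 L/s.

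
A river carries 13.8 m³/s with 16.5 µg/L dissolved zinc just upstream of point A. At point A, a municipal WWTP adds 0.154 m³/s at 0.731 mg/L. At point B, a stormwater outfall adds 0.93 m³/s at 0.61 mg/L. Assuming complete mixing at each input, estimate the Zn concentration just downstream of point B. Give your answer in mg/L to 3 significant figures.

16.5 µg/L = 0.0165 mg/L.
After input A: C = (13.8·0.0165 + 0.154·0.731) / 13.95 = 0.02439 mg/L.
After input B: C = (13.95·0.02439 + 0.93·0.61) / 14.88 = 0.06098 mg/L.

0.0610 mg/L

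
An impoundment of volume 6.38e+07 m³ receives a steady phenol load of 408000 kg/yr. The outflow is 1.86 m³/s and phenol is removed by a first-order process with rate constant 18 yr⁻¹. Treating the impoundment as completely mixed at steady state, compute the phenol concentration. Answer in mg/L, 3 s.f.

Outflow Q = 1.86 m³/s × 3.156e+07 s/yr = 5.87e+07 m³/yr.
Steady-state CSTR mass balance: W = Q·C + k·V·C, so C = W/(Q + kV).
Q + kV = 5.87e+07 + 18·6.38e+07 = 1.207e+09 m³/yr.
C = 408000/1.207e+09 = 0.000338 kg/m³ = 0.338 mg/L.

0.338 mg/L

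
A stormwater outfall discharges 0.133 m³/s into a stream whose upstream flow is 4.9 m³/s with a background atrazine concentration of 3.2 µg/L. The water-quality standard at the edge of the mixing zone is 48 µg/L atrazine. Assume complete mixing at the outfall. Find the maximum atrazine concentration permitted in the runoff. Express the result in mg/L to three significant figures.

3.2 µg/L = 0.0032 mg/L.
48 µg/L = 0.048 mg/L.
Mass balance: 0.048·5.033 = 0.133·Cₑ + 4.9·0.0032.
Cₑ = (0.2416 − 0.01568) / 0.133 = 1.699 mg/L.

1.70 mg/L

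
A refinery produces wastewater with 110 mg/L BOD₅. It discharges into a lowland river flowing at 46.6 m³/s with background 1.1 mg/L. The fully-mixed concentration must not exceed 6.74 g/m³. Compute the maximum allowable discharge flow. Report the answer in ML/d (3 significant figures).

220 ML/d

Mass balance at complete mixing: C_std·(Q_w + Q_r) = Q_w·C_e + Q_r·C_b.
Rearranging, Q_w = Q_r·(C_std − C_b)/(C_e − C_std) = 46.6·(6.74 − 1.1) / (110 − 6.74) = 2.545 m³/s.
= 219.9 ML/d.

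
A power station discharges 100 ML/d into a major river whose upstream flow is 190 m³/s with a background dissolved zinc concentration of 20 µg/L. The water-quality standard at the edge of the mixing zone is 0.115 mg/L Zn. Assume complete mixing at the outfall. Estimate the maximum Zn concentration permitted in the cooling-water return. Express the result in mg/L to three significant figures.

15.7 mg/L

100 ML/d = 1.157 m³/s.
20 µg/L = 0.02 mg/L.
Mass balance: 0.115·191.2 = 1.157·Cₑ + 190·0.02.
Cₑ = (21.98 − 3.8) / 1.157 = 15.71 mg/L.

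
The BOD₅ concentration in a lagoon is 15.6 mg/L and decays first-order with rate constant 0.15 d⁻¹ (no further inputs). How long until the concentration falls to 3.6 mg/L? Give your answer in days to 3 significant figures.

9.78 d

t = ln(C₀/C)/k = ln(15.6/3.6)/0.15 = 1.466/0.15 = 9.776 d.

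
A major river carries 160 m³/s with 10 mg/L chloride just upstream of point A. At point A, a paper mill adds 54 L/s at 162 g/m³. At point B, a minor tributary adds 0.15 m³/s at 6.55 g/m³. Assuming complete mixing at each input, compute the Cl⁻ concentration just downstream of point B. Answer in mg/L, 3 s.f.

10.0 mg/L

54 L/s = 0.054 m³/s.
After input A: C = (160·10 + 0.054·162) / 160.1 = 10.05 mg/L.
After input B: C = (160.1·10.05 + 0.15·6.55) / 160.2 = 10.05 mg/L.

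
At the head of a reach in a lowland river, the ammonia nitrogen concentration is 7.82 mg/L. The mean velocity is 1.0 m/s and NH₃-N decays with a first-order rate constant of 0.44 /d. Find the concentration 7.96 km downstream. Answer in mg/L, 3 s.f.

7.51 mg/L

Travel time t = 7.96 km / 1.0 m/s = 7960/1.0 = 7960 s = 0.09213 d.
First-order decay: C = 7.82·exp(−0.44·0.09213) = 7.82·0.9603 = 7.509 mg/L.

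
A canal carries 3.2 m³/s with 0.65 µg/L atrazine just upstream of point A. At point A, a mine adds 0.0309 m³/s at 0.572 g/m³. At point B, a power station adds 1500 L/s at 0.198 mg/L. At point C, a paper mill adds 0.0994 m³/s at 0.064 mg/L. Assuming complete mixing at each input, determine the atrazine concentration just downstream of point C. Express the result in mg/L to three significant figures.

0.0669 mg/L

0.65 µg/L = 0.00065 mg/L.
After input A: C = (3.2·0.00065 + 0.0309·0.572) / 3.231 = 0.006114 mg/L.
1500 L/s = 1.5 m³/s.
After input B: C = (3.231·0.006114 + 1.5·0.198) / 4.731 = 0.06695 mg/L.
After input C: C = (4.731·0.06695 + 0.0994·0.064) / 4.83 = 0.06689 mg/L.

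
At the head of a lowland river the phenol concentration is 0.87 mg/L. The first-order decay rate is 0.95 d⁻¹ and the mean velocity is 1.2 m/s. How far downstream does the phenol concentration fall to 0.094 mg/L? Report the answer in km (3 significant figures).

From C = C₀·e^(−kt), t = ln(C₀/C)/k = ln(0.87/0.094)/0.95 = 2.225/0.95 = 2.342 d.
Distance = v·t = 1.2 m/s × 2.024e+05 s = 2.429e+05 m = 242.9 km.

243 km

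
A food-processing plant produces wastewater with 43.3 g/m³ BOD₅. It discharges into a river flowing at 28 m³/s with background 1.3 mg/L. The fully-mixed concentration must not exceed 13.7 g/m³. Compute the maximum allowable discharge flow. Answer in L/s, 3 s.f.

Mass balance at complete mixing: C_std·(Q_w + Q_r) = Q_w·C_e + Q_r·C_b.
Rearranging, Q_w = Q_r·(C_std − C_b)/(C_e − C_std) = 28·(13.7 − 1.3) / (43.3 − 13.7) = 11.73 m³/s.
= 1.173e+04 L/s.

11700 L/s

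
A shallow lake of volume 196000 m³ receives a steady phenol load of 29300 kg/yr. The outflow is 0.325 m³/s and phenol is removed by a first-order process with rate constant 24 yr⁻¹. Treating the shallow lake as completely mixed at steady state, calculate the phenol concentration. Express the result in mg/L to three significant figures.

1.96 mg/L

Outflow Q = 0.325 m³/s × 3.156e+07 s/yr = 1.026e+07 m³/yr.
Steady-state CSTR mass balance: W = Q·C + k·V·C, so C = W/(Q + kV).
Q + kV = 1.026e+07 + 24·196000 = 1.496e+07 m³/yr.
C = 29300/1.496e+07 = 0.001959 kg/m³ = 1.959 mg/L.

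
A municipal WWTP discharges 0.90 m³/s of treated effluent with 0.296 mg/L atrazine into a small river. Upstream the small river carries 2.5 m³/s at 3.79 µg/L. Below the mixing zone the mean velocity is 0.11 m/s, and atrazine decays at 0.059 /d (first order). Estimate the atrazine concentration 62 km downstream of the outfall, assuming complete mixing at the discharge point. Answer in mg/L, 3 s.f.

0.0552 mg/L

3.79 µg/L = 0.00379 mg/L.
After complete mixing, C₀ = (0.9·0.296 + 2.5·0.00379) / 3.4 = 0.08114 mg/L.
Travel time t = 6.2e+04 m / 0.11 m/s = 5.636e+05 s = 6.524 d.
C = 0.08114·exp(−0.059·6.524) = 0.08114·0.6805 = 0.05522 mg/L.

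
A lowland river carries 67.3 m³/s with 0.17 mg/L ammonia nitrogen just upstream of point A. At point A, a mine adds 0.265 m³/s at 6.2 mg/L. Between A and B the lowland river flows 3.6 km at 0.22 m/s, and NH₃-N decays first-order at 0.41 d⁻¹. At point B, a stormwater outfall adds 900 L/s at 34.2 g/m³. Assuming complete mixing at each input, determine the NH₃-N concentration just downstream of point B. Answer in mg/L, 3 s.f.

After input A: C = (67.3·0.17 + 0.265·6.2) / 67.56 = 0.1937 mg/L.
Over the 3.6 km reach to input B (t = 1.636e+04 s = 0.1894 d), decay gives C = 0.1937·exp(−0.41·0.1894) = 0.1792 mg/L.
900 L/s = 0.9 m³/s.
After input B: C = (67.56·0.1792 + 0.9·34.2) / 68.47 = 0.6264 mg/L.

0.626 mg/L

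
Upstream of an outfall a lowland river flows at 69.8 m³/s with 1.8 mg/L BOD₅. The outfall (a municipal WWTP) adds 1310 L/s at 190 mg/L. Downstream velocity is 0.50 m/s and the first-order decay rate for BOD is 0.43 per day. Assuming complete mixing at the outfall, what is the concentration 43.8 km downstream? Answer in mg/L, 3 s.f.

3.41 mg/L

1310 L/s = 1.31 m³/s.
After complete mixing, C₀ = (1.31·190 + 69.8·1.8) / 71.11 = 5.267 mg/L.
Travel time t = 4.38e+04 m / 0.50 m/s = 8.76e+04 s = 1.014 d.
C = 5.267·exp(−0.43·1.014) = 5.267·0.6466 = 3.406 mg/L.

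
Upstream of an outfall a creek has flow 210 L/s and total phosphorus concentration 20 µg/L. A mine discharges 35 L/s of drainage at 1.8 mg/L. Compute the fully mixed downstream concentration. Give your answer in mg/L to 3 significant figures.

0.274 mg/L

35 L/s = 0.035 m³/s.
210 L/s = 0.21 m³/s.
20 µg/L = 0.02 mg/L.
By mass balance at complete mixing, C = (0.035·1.8 + 0.21·0.02) / (0.035 + 0.21) = 0.0672/0.245 = 0.2743 mg/L.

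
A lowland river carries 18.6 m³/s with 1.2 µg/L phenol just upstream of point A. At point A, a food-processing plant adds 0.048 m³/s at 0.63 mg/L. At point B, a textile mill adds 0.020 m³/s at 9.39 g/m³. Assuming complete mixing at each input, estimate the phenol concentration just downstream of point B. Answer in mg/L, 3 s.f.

1.2 µg/L = 0.0012 mg/L.
After input A: C = (18.6·0.0012 + 0.048·0.63) / 18.65 = 0.002819 mg/L.
After input B: C = (18.65·0.002819 + 0.02·9.39) / 18.67 = 0.01288 mg/L.

0.0129 mg/L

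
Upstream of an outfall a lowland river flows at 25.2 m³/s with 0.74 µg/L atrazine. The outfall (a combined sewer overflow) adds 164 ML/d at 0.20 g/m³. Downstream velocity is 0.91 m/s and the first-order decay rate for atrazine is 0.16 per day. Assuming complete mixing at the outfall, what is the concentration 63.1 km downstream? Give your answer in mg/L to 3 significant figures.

0.0129 mg/L

164 ML/d = 1.898 m³/s.
0.74 µg/L = 0.00074 mg/L.
After complete mixing, C₀ = (1.898·0.2 + 25.2·0.00074) / 27.1 = 0.0147 mg/L.
Travel time t = 6.31e+04 m / 0.91 m/s = 6.934e+04 s = 0.8026 d.
C = 0.0147·exp(−0.16·0.8026) = 0.0147·0.8795 = 0.01293 mg/L.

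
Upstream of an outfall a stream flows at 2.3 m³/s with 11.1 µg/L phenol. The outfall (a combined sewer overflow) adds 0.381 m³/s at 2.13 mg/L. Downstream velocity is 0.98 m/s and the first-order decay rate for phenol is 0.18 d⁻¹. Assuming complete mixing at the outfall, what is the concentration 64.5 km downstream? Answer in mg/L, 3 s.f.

11.1 µg/L = 0.0111 mg/L.
After complete mixing, C₀ = (0.381·2.13 + 2.3·0.0111) / 2.681 = 0.3122 mg/L.
Travel time t = 6.45e+04 m / 0.98 m/s = 6.582e+04 s = 0.7618 d.
C = 0.3122·exp(−0.18·0.7618) = 0.3122·0.8719 = 0.2722 mg/L.

0.272 mg/L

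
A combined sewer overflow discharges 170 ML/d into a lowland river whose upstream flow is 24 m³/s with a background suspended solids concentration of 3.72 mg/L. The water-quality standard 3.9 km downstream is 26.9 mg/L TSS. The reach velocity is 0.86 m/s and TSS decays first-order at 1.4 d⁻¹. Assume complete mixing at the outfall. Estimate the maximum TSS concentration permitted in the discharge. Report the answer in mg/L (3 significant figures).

170 ML/d = 1.968 m³/s.
Travel time to the compliance point: t = 3900/0.86 = 4535 s = 0.05249 d; decay factor exp(−1.4·0.05249) = 0.9292.
So the concentration just after mixing may be at most 26.9/0.9292 = 28.95 mg/L.
Mass balance: 28.95·25.97 = 1.968·Cₑ + 24·3.72.
Cₑ = (751.8 − 89.28) / 1.968 = 336.7 mg/L.

337 mg/L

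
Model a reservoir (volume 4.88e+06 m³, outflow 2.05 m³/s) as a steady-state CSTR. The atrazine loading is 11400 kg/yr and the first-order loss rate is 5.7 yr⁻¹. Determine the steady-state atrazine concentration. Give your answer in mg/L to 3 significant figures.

Outflow Q = 2.05 m³/s × 3.156e+07 s/yr = 6.469e+07 m³/yr.
Steady-state CSTR mass balance: W = Q·C + k·V·C, so C = W/(Q + kV).
Q + kV = 6.469e+07 + 5.7·4.88e+06 = 9.251e+07 m³/yr.
C = 11400/9.251e+07 = 0.0001232 kg/m³ = 0.1232 mg/L.

0.123 mg/L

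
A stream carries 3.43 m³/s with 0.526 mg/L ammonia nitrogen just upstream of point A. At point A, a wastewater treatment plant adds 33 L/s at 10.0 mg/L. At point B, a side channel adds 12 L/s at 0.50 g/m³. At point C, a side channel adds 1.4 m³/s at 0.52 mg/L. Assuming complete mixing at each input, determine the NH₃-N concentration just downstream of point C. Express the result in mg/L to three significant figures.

0.588 mg/L

33 L/s = 0.033 m³/s.
After input A: C = (3.43·0.526 + 0.033·10) / 3.463 = 0.6163 mg/L.
12 L/s = 0.012 m³/s.
After input B: C = (3.463·0.6163 + 0.012·0.5) / 3.475 = 0.6159 mg/L.
After input C: C = (3.475·0.6159 + 1.4·0.52) / 4.875 = 0.5883 mg/L.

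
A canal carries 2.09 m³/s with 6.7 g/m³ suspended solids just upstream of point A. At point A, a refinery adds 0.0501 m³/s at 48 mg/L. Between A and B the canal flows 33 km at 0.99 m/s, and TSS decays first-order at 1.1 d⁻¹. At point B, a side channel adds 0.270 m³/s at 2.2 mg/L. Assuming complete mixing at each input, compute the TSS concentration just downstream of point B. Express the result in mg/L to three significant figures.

After input A: C = (2.09·6.7 + 0.0501·48) / 2.14 = 7.667 mg/L.
Over the 33 km reach to input B (t = 3.333e+04 s = 0.3858 d), decay gives C = 7.667·exp(−1.1·0.3858) = 5.015 mg/L.
After input B: C = (2.14·5.015 + 0.27·2.2) / 2.41 = 4.7 mg/L.

4.70 mg/L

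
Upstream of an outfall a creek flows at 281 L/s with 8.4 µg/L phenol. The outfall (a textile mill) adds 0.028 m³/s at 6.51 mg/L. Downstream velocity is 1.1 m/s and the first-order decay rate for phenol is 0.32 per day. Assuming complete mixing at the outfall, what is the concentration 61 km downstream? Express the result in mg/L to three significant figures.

281 L/s = 0.281 m³/s.
8.4 µg/L = 0.0084 mg/L.
After complete mixing, C₀ = (0.028·6.51 + 0.281·0.0084) / 0.309 = 0.5975 mg/L.
Travel time t = 6.1e+04 m / 1.1 m/s = 5.545e+04 s = 0.6418 d.
C = 0.5975·exp(−0.32·0.6418) = 0.5975·0.8143 = 0.4866 mg/L.

0.487 mg/L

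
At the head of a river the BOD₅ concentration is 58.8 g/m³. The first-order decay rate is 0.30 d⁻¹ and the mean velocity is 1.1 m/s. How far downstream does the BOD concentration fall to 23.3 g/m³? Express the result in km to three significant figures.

293 km

From C = C₀·e^(−kt), t = ln(C₀/C)/k = ln(58.8/23.3)/0.30 = 0.9257/0.30 = 3.086 d.
Distance = v·t = 1.1 m/s × 2.666e+05 s = 2.933e+05 m = 293.3 km.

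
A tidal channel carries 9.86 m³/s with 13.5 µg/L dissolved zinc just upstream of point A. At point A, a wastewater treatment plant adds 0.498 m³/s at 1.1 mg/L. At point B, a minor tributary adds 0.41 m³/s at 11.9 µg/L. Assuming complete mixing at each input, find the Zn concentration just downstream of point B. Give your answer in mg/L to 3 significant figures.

0.0637 mg/L

13.5 µg/L = 0.0135 mg/L.
After input A: C = (9.86·0.0135 + 0.498·1.1) / 10.36 = 0.06574 mg/L.
11.9 µg/L = 0.0119 mg/L.
After input B: C = (10.36·0.06574 + 0.41·0.0119) / 10.77 = 0.06369 mg/L.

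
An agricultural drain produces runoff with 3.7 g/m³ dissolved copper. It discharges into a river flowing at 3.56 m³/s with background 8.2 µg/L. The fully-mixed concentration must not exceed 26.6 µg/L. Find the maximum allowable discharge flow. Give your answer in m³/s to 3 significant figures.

0.0178 m³/s

8.2 µg/L = 0.0082 mg/L.
26.6 µg/L = 0.0266 mg/L.
Mass balance at complete mixing: C_std·(Q_w + Q_r) = Q_w·C_e + Q_r·C_b.
Rearranging, Q_w = Q_r·(C_std − C_b)/(C_e − C_std) = 3.56·(0.0266 − 0.0082) / (3.7 − 0.0266) = 0.01783 m³/s.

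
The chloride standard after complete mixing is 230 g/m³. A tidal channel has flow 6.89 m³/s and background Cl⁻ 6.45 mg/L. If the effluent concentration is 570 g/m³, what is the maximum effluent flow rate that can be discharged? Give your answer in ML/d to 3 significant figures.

391 ML/d

Mass balance at complete mixing: C_std·(Q_w + Q_r) = Q_w·C_e + Q_r·C_b.
Rearranging, Q_w = Q_r·(C_std − C_b)/(C_e − C_std) = 6.89·(230 − 6.45) / (570 − 230) = 4.53 m³/s.
= 391.4 ML/d.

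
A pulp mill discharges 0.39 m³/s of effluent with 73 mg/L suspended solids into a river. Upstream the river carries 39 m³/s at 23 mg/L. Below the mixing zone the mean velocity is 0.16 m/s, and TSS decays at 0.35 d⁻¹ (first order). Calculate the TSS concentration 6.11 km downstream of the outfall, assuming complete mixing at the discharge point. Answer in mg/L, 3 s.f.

After complete mixing, C₀ = (0.39·73 + 39·23) / 39.39 = 23.5 mg/L.
Travel time t = 6110 m / 0.16 m/s = 3.819e+04 s = 0.442 d.
C = 23.5·exp(−0.35·0.442) = 23.5·0.8567 = 20.13 mg/L.

20.1 mg/L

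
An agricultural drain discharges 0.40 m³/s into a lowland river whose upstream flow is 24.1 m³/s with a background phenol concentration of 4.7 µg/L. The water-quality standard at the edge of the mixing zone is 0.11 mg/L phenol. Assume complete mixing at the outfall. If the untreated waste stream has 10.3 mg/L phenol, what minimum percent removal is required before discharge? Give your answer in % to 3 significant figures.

4.7 µg/L = 0.0047 mg/L.
Mass balance: 0.11·24.5 = 0.4·Cₑ + 24.1·0.0047.
Cₑ = (2.695 − 0.1133) / 0.4 = 6.454 mg/L.
Required removal = 1 − 6.454/10.3 = 37.34 %.

37.3 %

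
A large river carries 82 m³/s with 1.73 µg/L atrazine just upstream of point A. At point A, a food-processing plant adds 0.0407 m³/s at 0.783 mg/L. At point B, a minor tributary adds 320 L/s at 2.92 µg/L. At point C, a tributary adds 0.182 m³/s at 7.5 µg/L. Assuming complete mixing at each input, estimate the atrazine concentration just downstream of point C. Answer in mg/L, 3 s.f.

0.00213 mg/L

1.73 µg/L = 0.00173 mg/L.
After input A: C = (82·0.00173 + 0.0407·0.783) / 82.04 = 0.002118 mg/L.
320 L/s = 0.32 m³/s.
2.92 µg/L = 0.00292 mg/L.
After input B: C = (82.04·0.002118 + 0.32·0.00292) / 82.36 = 0.002121 mg/L.
7.5 µg/L = 0.0075 mg/L.
After input C: C = (82.36·0.002121 + 0.182·0.0075) / 82.54 = 0.002133 mg/L.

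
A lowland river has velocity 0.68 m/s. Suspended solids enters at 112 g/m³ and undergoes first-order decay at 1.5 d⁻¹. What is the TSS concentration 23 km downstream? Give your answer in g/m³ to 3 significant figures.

62.3 g/m³

Travel time t = 23 km / 0.68 m/s = 2.3e+04/0.68 = 3.382e+04 s = 0.3915 d.
First-order decay: C = 112·exp(−1.5·0.3915) = 112·0.5559 = 62.26 g/m³.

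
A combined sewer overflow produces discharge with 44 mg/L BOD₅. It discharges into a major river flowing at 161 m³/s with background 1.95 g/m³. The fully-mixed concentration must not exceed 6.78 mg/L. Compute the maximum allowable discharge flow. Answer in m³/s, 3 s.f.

20.9 m³/s

Mass balance at complete mixing: C_std·(Q_w + Q_r) = Q_w·C_e + Q_r·C_b.
Rearranging, Q_w = Q_r·(C_std − C_b)/(C_e − C_std) = 161·(6.78 − 1.95) / (44 − 6.78) = 20.89 m³/s.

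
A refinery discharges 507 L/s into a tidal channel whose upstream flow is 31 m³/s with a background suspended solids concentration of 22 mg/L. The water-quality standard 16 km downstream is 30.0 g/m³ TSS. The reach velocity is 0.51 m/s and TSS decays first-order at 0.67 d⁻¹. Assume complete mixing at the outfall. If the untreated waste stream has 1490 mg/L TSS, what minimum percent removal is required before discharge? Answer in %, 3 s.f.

507 L/s = 0.507 m³/s.
Travel time to the compliance point: t = 1.6e+04/0.51 = 3.137e+04 s = 0.3631 d; decay factor exp(−0.67·0.3631) = 0.784.
So the concentration just after mixing may be at most 30/0.784 = 38.26 mg/L.
Mass balance: 38.26·31.51 = 0.507·Cₑ + 31·22.
Cₑ = (1206 − 682) / 0.507 = 1033 mg/L.
Required removal = 1 − 1033/1490 = 30.7 %.

30.7 %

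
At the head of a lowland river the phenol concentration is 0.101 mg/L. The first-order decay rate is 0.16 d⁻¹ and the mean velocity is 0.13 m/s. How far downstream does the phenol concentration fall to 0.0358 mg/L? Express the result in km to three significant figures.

From C = C₀·e^(−kt), t = ln(C₀/C)/k = ln(0.101/0.0358)/0.16 = 1.037/0.16 = 6.482 d.
Distance = v·t = 0.13 m/s × 5.601e+05 s = 7.281e+04 m = 72.81 km.

72.8 km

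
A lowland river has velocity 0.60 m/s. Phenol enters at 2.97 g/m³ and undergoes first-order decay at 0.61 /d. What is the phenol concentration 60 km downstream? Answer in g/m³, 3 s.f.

Travel time t = 60 km / 0.60 m/s = 6e+04/0.60 = 1e+05 s = 1.157 d.
First-order decay: C = 2.97·exp(−0.61·1.157) = 2.97·0.4936 = 1.466 g/m³.

1.47 g/m³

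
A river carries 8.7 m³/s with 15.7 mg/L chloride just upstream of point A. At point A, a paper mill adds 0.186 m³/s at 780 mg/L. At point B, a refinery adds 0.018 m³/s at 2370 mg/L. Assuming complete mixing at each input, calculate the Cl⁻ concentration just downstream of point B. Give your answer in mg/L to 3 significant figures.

After input A: C = (8.7·15.7 + 0.186·780) / 8.886 = 31.7 mg/L.
After input B: C = (8.886·31.7 + 0.018·2370) / 8.904 = 36.43 mg/L.

36.4 mg/L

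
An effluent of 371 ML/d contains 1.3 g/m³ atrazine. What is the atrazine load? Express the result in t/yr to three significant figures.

176 t/yr

371 ML/d = 4.294 m³/s.
Mass flux = Q·C = 4.294 m³/s × 1.3 g/m³ = 5.582 g/s.
= 5.582 g/s × 31.56 = 176.2 t/yr.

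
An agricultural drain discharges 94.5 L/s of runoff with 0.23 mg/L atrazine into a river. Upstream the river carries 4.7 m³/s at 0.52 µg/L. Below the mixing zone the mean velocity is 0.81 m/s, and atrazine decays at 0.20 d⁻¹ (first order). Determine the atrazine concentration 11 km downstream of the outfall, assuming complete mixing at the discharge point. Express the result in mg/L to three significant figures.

0.00489 mg/L

94.5 L/s = 0.0945 m³/s.
0.52 µg/L = 0.00052 mg/L.
After complete mixing, C₀ = (0.0945·0.23 + 4.7·0.00052) / 4.795 = 0.005043 mg/L.
Travel time t = 1.1e+04 m / 0.81 m/s = 1.358e+04 s = 0.1572 d.
C = 0.005043·exp(−0.20·0.1572) = 0.005043·0.9691 = 0.004887 mg/L.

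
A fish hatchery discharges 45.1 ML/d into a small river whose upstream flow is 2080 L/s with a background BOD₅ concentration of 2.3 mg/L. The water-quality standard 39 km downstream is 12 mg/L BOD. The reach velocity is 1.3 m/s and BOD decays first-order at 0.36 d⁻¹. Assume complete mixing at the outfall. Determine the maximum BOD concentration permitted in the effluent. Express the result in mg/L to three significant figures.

45.1 ML/d = 0.522 m³/s.
2080 L/s = 2.08 m³/s.
Travel time to the compliance point: t = 3.9e+04/1.3 = 3e+04 s = 0.3472 d; decay factor exp(−0.36·0.3472) = 0.8825.
So the concentration just after mixing may be at most 12/0.8825 = 13.6 mg/L.
Mass balance: 13.6·2.602 = 0.522·Cₑ + 2.08·2.3.
Cₑ = (35.38 − 4.784) / 0.522 = 58.62 mg/L.

58.6 mg/L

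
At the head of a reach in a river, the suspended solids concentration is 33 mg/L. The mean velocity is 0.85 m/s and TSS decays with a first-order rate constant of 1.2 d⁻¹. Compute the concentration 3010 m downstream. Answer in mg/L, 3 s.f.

31.4 mg/L

Travel time t = 3010 m / 0.85 m/s = 3010/0.85 = 3541 s = 0.04099 d.
First-order decay: C = 33·exp(−1.2·0.04099) = 33·0.952 = 31.42 mg/L.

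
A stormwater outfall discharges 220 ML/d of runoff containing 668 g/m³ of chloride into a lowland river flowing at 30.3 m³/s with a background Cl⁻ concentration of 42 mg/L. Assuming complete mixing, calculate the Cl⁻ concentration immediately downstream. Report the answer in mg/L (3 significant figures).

90.5 mg/L

220 ML/d = 2.546 m³/s.
Conservation of mass across the mixing zone: C = (2.546·668 + 30.3·42) / (2.546 + 30.3) = 2974/32.85 = 90.53 mg/L.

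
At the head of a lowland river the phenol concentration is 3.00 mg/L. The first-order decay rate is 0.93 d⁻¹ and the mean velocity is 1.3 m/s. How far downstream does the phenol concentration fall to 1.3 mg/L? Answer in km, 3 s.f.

101 km

From C = C₀·e^(−kt), t = ln(C₀/C)/k = ln(3.00/1.3)/0.93 = 0.8362/0.93 = 0.8992 d.
Distance = v·t = 1.3 m/s × 7.769e+04 s = 1.01e+05 m = 101 km.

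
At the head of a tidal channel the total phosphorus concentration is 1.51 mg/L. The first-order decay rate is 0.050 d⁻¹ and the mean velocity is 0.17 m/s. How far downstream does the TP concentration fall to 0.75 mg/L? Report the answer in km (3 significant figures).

206 km

From C = C₀·e^(−kt), t = ln(C₀/C)/k = ln(1.51/0.75)/0.050 = 0.6998/0.050 = 14 d.
Distance = v·t = 0.17 m/s × 1.209e+06 s = 2.056e+05 m = 205.6 km.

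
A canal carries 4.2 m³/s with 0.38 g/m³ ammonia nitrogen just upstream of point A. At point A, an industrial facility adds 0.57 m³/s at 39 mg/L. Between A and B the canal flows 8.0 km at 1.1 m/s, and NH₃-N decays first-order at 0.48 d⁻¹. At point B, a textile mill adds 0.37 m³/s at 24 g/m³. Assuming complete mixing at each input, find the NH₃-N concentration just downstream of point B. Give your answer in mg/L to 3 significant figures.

After input A: C = (4.2·0.38 + 0.57·39) / 4.77 = 4.995 mg/L.
Over the 8.0 km reach to input B (t = 7273 s = 0.08418 d), decay gives C = 4.995·exp(−0.48·0.08418) = 4.797 mg/L.
After input B: C = (4.77·4.797 + 0.37·24) / 5.14 = 6.179 mg/L.

6.18 mg/L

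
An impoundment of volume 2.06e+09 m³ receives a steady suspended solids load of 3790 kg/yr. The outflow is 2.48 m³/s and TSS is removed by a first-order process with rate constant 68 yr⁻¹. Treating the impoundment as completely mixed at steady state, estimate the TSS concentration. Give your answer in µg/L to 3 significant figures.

Outflow Q = 2.48 m³/s × 3.156e+07 s/yr = 7.826e+07 m³/yr.
Steady-state CSTR mass balance: W = Q·C + k·V·C, so C = W/(Q + kV).
Q + kV = 7.826e+07 + 68·2.06e+09 = 1.402e+11 m³/yr.
C = 3790/1.402e+11 = 2.704e-08 kg/m³ = 2.704e-05 mg/L = 0.02704 µg/L.

0.0270 µg/L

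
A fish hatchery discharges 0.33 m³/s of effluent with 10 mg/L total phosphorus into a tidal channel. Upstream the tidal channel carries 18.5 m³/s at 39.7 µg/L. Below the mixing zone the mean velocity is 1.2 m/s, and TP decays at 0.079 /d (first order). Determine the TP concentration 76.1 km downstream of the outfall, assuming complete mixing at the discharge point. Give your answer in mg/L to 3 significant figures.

39.7 µg/L = 0.0397 mg/L.
After complete mixing, C₀ = (0.33·10 + 18.5·0.0397) / 18.83 = 0.2143 mg/L.
Travel time t = 7.61e+04 m / 1.2 m/s = 6.342e+04 s = 0.734 d.
C = 0.2143·exp(−0.079·0.734) = 0.2143·0.9437 = 0.2022 mg/L.

0.202 mg/L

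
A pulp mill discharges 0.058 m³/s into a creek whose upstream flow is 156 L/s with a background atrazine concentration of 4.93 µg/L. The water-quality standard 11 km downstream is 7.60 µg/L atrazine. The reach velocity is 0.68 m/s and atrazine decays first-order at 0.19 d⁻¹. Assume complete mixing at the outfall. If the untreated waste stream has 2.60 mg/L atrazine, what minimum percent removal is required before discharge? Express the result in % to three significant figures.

99.4 %

156 L/s = 0.156 m³/s.
4.93 µg/L = 0.00493 mg/L.
7.60 µg/L = 0.0076 mg/L.
Travel time to the compliance point: t = 1.1e+04/0.68 = 1.618e+04 s = 0.1872 d; decay factor exp(−0.19·0.1872) = 0.9651.
So the concentration just after mixing may be at most 0.0076/0.9651 = 0.007875 mg/L.
Mass balance: 0.007875·0.214 = 0.058·Cₑ + 0.156·0.00493.
Cₑ = (0.001685 − 0.0007691) / 0.058 = 0.0158 mg/L.
Required removal = 1 − 0.0158/2.60 = 99.39 %.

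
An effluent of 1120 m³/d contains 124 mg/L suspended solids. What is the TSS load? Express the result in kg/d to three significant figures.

139 kg/d

1120 m³/d = 0.01296 m³/s.
Mass flux = Q·C = 0.01296 m³/s × 124 g/m³ = 1.607 g/s.
= 1.607 g/s × 86.4 = 138.9 kg/d.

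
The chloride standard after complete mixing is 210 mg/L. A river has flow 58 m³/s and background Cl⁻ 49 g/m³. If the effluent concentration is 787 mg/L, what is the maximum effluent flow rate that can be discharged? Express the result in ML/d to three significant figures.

1400 ML/d

Mass balance at complete mixing: C_std·(Q_w + Q_r) = Q_w·C_e + Q_r·C_b.
Rearranging, Q_w = Q_r·(C_std − C_b)/(C_e − C_std) = 58·(210 − 49) / (787 − 210) = 16.18 m³/s.
= 1398 ML/d.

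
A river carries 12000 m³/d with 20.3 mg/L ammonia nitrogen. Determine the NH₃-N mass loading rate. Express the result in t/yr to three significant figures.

12000 m³/d = 0.1389 m³/s.
Mass flux = Q·C = 0.1389 m³/s × 20.3 g/m³ = 2.819 g/s.
= 2.819 g/s × 31.56 = 88.97 t/yr.

89.0 t/yr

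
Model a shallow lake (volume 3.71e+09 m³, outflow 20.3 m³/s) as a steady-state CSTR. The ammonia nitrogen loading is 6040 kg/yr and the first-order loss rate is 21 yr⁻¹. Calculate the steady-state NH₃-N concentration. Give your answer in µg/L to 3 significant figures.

Outflow Q = 20.3 m³/s × 3.156e+07 s/yr = 6.406e+08 m³/yr.
Steady-state CSTR mass balance: W = Q·C + k·V·C, so C = W/(Q + kV).
Q + kV = 6.406e+08 + 21·3.71e+09 = 7.855e+10 m³/yr.
C = 6040/7.855e+10 = 7.689e-08 kg/m³ = 7.689e-05 mg/L = 0.07689 µg/L.

0.0769 µg/L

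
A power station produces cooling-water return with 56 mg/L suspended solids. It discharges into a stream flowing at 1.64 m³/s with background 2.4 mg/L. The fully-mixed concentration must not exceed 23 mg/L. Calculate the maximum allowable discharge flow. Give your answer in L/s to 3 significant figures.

Mass balance at complete mixing: C_std·(Q_w + Q_r) = Q_w·C_e + Q_r·C_b.
Rearranging, Q_w = Q_r·(C_std − C_b)/(C_e − C_std) = 1.64·(23 − 2.4) / (56 − 23) = 1.024 m³/s.
= 1024 L/s.

1020 L/s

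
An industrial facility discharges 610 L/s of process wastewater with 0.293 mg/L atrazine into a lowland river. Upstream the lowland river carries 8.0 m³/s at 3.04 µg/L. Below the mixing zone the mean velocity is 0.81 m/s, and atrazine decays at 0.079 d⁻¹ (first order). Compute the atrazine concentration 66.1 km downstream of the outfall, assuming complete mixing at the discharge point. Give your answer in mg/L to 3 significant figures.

610 L/s = 0.61 m³/s.
3.04 µg/L = 0.00304 mg/L.
After complete mixing, C₀ = (0.61·0.293 + 8·0.00304) / 8.61 = 0.02358 mg/L.
Travel time t = 6.61e+04 m / 0.81 m/s = 8.16e+04 s = 0.9445 d.
C = 0.02358·exp(−0.079·0.9445) = 0.02358·0.9281 = 0.02189 mg/L.

0.0219 mg/L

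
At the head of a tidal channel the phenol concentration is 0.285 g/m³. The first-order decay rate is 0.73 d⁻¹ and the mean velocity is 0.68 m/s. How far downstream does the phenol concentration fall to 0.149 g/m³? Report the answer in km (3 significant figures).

From C = C₀·e^(−kt), t = ln(C₀/C)/k = ln(0.285/0.149)/0.73 = 0.6485/0.73 = 0.8884 d.
Distance = v·t = 0.68 m/s × 7.676e+04 s = 5.22e+04 m = 52.2 km.

52.2 km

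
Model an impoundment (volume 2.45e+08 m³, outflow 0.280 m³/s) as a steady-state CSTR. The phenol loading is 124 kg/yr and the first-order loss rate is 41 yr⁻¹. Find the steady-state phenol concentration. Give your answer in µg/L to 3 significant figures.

Outflow Q = 0.280 m³/s × 3.156e+07 s/yr = 8.836e+06 m³/yr.
Steady-state CSTR mass balance: W = Q·C + k·V·C, so C = W/(Q + kV).
Q + kV = 8.836e+06 + 41·2.45e+08 = 1.005e+10 m³/yr.
C = 124/1.005e+10 = 1.233e-08 kg/m³ = 1.233e-05 mg/L = 0.01233 µg/L.

0.0123 µg/L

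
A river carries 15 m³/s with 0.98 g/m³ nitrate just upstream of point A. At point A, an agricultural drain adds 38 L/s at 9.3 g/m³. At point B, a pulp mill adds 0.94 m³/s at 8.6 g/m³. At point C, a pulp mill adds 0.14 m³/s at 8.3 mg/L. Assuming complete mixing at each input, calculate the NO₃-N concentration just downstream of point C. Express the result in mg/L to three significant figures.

38 L/s = 0.038 m³/s.
After input A: C = (15·0.98 + 0.038·9.3) / 15.04 = 1.001 mg/L.
After input B: C = (15.04·1.001 + 0.94·8.6) / 15.98 = 1.448 mg/L.
After input C: C = (15.98·1.448 + 0.14·8.3) / 16.12 = 1.508 mg/L.

1.51 mg/L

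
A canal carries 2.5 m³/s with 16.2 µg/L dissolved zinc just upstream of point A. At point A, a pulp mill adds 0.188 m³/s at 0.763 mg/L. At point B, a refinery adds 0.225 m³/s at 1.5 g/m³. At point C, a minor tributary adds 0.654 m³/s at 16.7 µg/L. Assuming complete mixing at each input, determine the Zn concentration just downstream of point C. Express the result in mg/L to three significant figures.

16.2 µg/L = 0.0162 mg/L.
After input A: C = (2.5·0.0162 + 0.188·0.763) / 2.688 = 0.06843 mg/L.
After input B: C = (2.688·0.06843 + 0.225·1.5) / 2.913 = 0.179 mg/L.
16.7 µg/L = 0.0167 mg/L.
After input C: C = (2.913·0.179 + 0.654·0.0167) / 3.567 = 0.1492 mg/L.

0.149 mg/L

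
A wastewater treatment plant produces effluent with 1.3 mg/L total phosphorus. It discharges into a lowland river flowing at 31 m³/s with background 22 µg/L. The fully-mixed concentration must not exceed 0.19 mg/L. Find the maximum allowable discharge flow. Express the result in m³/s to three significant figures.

22 µg/L = 0.022 mg/L.
Mass balance at complete mixing: C_std·(Q_w + Q_r) = Q_w·C_e + Q_r·C_b.
Rearranging, Q_w = Q_r·(C_std − C_b)/(C_e − C_std) = 31·(0.19 − 0.022) / (1.3 − 0.19) = 4.692 m³/s.

4.69 m³/s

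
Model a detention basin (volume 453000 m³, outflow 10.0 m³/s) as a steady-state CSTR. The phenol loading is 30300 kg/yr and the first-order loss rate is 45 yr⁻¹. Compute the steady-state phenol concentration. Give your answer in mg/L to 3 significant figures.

0.0902 mg/L

Outflow Q = 10.0 m³/s × 3.156e+07 s/yr = 3.156e+08 m³/yr.
Steady-state CSTR mass balance: W = Q·C + k·V·C, so C = W/(Q + kV).
Q + kV = 3.156e+08 + 45·453000 = 3.36e+08 m³/yr.
C = 30300/3.36e+08 = 9.019e-05 kg/m³ = 0.09019 mg/L.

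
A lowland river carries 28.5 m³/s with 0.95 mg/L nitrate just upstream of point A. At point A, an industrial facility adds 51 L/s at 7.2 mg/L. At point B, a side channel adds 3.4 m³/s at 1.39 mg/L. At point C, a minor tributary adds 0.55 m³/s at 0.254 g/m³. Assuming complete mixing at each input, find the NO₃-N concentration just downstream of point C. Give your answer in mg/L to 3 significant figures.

0.994 mg/L

51 L/s = 0.051 m³/s.
After input A: C = (28.5·0.95 + 0.051·7.2) / 28.55 = 0.9612 mg/L.
After input B: C = (28.55·0.9612 + 3.4·1.39) / 31.95 = 1.007 mg/L.
After input C: C = (31.95·1.007 + 0.55·0.254) / 32.5 = 0.9941 mg/L.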